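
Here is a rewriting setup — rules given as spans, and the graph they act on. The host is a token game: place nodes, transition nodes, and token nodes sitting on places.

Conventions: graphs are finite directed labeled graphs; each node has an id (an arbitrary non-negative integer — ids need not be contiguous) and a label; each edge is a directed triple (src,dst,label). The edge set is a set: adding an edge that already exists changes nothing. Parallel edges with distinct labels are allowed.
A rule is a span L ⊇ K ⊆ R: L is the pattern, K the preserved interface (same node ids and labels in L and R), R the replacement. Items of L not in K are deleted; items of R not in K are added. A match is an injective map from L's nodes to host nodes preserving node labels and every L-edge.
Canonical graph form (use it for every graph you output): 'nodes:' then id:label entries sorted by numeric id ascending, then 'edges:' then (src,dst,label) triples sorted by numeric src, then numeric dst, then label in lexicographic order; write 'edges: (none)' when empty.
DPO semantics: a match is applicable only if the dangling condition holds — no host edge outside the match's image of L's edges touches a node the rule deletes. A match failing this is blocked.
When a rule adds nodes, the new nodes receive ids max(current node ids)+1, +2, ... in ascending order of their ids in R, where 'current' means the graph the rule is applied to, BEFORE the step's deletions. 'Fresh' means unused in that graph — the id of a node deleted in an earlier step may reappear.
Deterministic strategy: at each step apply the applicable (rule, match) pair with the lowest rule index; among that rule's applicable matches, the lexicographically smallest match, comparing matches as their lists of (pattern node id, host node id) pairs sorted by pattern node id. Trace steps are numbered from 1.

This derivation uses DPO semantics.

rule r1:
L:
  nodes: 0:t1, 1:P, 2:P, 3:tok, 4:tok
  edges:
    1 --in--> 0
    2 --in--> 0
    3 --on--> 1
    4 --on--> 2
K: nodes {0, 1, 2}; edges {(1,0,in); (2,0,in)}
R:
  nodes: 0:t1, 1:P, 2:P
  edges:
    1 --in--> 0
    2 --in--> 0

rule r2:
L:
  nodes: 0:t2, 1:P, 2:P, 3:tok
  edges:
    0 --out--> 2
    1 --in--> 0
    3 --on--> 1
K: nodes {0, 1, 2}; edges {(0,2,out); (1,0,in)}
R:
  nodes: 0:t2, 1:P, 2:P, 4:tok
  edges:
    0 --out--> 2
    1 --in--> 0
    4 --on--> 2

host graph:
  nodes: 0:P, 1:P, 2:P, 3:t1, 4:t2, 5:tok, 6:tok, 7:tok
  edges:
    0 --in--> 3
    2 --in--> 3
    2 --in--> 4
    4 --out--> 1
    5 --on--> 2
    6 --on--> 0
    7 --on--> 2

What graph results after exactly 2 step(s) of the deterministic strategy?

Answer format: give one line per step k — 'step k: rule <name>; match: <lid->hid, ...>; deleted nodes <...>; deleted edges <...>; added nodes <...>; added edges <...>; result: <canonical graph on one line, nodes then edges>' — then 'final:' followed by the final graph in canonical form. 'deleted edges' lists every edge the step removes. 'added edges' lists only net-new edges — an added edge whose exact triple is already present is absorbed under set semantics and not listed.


step 1: rule r1; match: 0->3, 1->0, 2->2, 3->6, 4->5; deleted nodes 5, 6; deleted edges (5,2,on); (6,0,on); added nodes (none); added edges (none); result: nodes: 0:P, 1:P, 2:P, 3:t1, 4:t2, 7:tok edges: (0,3,in); (2,3,in); (2,4,in); (4,1,out); (7,2,on)
step 2: rule r2; match: 0->4, 1->2, 2->1, 3->7; deleted nodes 7; deleted edges (7,2,on); added nodes 8; added edges (8,1,on); result: nodes: 0:P, 1:P, 2:P, 3:t1, 4:t2, 8:tok edges: (0,3,in); (2,3,in); (2,4,in); (4,1,out); (8,1,on)
final:
nodes: 0:P, 1:P, 2:P, 3:t1, 4:t2, 8:tok
edges: (0,3,in); (2,3,in); (2,4,in); (4,1,out); (8,1,on)


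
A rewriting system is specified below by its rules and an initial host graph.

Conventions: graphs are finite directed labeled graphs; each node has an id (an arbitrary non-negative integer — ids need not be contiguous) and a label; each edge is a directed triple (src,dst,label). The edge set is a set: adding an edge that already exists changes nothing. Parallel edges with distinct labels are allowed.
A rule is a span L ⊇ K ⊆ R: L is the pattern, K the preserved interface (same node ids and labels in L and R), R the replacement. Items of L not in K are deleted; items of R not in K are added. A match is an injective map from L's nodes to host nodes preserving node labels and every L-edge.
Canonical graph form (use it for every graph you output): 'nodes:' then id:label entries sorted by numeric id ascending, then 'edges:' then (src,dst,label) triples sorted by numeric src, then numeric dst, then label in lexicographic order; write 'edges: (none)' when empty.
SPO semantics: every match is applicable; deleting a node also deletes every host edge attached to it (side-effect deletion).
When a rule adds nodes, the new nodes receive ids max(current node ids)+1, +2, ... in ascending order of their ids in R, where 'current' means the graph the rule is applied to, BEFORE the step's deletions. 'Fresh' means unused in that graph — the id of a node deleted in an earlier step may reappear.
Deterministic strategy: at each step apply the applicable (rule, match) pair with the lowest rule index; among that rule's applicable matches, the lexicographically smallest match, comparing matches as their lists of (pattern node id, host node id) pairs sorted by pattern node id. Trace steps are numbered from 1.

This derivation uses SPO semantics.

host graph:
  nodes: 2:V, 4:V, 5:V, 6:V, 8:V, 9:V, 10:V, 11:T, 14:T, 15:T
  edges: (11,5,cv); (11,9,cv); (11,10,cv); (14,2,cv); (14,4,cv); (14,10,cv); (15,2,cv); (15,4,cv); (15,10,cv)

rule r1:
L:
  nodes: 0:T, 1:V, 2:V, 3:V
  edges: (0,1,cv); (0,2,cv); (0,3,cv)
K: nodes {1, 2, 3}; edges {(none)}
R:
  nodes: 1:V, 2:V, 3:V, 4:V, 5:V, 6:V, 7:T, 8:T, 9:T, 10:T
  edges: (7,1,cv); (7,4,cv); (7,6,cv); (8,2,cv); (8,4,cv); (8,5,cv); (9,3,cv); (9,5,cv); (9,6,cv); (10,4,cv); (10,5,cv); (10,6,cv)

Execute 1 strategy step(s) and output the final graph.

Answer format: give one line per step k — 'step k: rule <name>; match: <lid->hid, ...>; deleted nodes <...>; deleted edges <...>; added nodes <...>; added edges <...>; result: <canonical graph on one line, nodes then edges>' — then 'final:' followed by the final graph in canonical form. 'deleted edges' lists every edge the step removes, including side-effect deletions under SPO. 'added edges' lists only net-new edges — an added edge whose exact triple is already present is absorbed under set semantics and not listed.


step 1: rule r1; match: 0->11, 1->5, 2->9, 3->10; deleted nodes 11; deleted edges (11,5,cv); (11,9,cv); (11,10,cv); added nodes 16, 17, 18, 19, 20, 21, 22; added edges (19,5,cv); (19,16,cv); (19,18,cv); (20,9,cv); (20,16,cv); (20,17,cv); (21,10,cv); (21,17,cv); (21,18,cv); (22,16,cv); (22,17,cv); (22,18,cv); result: nodes: 2:V, 4:V, 5:V, 6:V, 8:V, 9:V, 10:V, 14:T, 15:T, 16:V, 17:V, 18:V, 19:T, 20:T, 21:T, 22:T edges: (14,2,cv); (14,4,cv); (14,10,cv); (15,2,cv); (15,4,cv); (15,10,cv); (19,5,cv); (19,16,cv); (19,18,cv); (20,9,cv); (20,16,cv); (20,17,cv); (21,10,cv); (21,17,cv); (21,18,cv); (22,16,cv); (22,17,cv); (22,18,cv)
final:
nodes: 2:V, 4:V, 5:V, 6:V, 8:V, 9:V, 10:V, 14:T, 15:T, 16:V, 17:V, 18:V, 19:T, 20:T, 21:T, 22:T
edges: (14,2,cv); (14,4,cv); (14,10,cv); (15,2,cv); (15,4,cv); (15,10,cv); (19,5,cv); (19,16,cv); (19,18,cv); (20,9,cv); (20,16,cv); (20,17,cv); (21,10,cv); (21,17,cv); (21,18,cv); (22,16,cv); (22,17,cv); (22,18,cv)


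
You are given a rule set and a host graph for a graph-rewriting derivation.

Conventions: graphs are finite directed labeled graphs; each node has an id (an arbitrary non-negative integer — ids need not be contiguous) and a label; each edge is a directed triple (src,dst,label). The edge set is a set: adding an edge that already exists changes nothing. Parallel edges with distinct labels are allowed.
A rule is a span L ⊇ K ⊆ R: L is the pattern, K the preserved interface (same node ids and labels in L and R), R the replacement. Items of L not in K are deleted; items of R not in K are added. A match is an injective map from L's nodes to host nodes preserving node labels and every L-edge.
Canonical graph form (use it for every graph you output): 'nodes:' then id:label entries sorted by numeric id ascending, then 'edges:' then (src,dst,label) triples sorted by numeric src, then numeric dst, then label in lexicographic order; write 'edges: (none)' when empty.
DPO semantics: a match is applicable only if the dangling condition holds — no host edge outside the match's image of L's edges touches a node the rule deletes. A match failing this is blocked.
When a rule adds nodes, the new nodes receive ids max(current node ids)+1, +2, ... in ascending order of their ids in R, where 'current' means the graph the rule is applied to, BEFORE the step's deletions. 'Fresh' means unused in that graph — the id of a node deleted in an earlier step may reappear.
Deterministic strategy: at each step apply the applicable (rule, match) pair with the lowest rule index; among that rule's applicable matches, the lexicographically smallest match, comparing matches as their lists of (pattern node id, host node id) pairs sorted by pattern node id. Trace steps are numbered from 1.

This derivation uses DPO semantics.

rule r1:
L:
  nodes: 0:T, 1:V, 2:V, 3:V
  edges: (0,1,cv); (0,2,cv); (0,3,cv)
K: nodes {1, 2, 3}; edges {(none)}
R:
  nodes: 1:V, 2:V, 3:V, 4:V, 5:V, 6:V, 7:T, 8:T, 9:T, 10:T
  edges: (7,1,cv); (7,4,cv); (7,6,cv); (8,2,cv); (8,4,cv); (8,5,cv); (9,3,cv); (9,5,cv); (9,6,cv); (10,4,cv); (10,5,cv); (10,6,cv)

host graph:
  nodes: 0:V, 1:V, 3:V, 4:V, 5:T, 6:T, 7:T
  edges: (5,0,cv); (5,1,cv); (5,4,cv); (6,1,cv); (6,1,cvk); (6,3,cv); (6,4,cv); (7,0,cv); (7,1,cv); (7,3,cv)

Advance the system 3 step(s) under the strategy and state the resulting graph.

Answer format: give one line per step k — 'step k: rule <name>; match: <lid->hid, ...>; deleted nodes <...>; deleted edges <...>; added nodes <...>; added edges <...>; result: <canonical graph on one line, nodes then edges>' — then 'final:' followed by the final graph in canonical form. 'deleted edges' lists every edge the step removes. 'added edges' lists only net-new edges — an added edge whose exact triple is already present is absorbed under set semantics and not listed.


step 1: rule r1; match: 0->5, 1->0, 2->1, 3->4; deleted nodes 5; deleted edges (5,0,cv); (5,1,cv); (5,4,cv); added nodes 8, 9, 10, 11, 12, 13, 14; added edges (11,0,cv); (11,8,cv); (11,10,cv); (12,1,cv); (12,8,cv); (12,9,cv); (13,4,cv); (13,9,cv); (13,10,cv); (14,8,cv); (14,9,cv); (14,10,cv); result: nodes: 0:V, 1:V, 3:V, 4:V, 6:T, 7:T, 8:V, 9:V, 10:V, 11:T, 12:T, 13:T, 14:T edges: (6,1,cv); (6,1,cvk); (6,3,cv); (6,4,cv); (7,0,cv); (7,1,cv); (7,3,cv); (11,0,cv); (11,8,cv); (11,10,cv); (12,1,cv); (12,8,cv); (12,9,cv); (13,4,cv); (13,9,cv); (13,10,cv); (14,8,cv); (14,9,cv); (14,10,cv)
step 2: rule r1; match: 0->7, 1->0, 2->1, 3->3; deleted nodes 7; deleted edges (7,0,cv); (7,1,cv); (7,3,cv); added nodes 15, 16, 17, 18, 19, 20, 21; added edges (18,0,cv); (18,15,cv); (18,17,cv); (19,1,cv); (19,15,cv); (19,16,cv); (20,3,cv); (20,16,cv); (20,17,cv); (21,15,cv); (21,16,cv); (21,17,cv); result: nodes: 0:V, 1:V, 3:V, 4:V, 6:T, 8:V, 9:V, 10:V, 11:T, 12:T, 13:T, 14:T, 15:V, 16:V, 17:V, 18:T, 19:T, 20:T, 21:T edges: (6,1,cv); (6,1,cvk); (6,3,cv); (6,4,cv); (11,0,cv); (11,8,cv); (11,10,cv); (12,1,cv); (12,8,cv); (12,9,cv); (13,4,cv); (13,9,cv); (13,10,cv); (14,8,cv); (14,9,cv); (14,10,cv); (18,0,cv); (18,15,cv); (18,17,cv); (19,1,cv); (19,15,cv); (19,16,cv); (20,3,cv); (20,16,cv); (20,17,cv); (21,15,cv); (21,16,cv); (21,17,cv)
step 3: rule r1; match: 0->11, 1->0, 2->8, 3->10; deleted nodes 11; deleted edges (11,0,cv); (11,8,cv); (11,10,cv); added nodes 22, 23, 24, 25, 26, 27, 28; added edges (25,0,cv); (25,22,cv); (25,24,cv); (26,8,cv); (26,22,cv); (26,23,cv); (27,10,cv); (27,23,cv); (27,24,cv); (28,22,cv); (28,23,cv); (28,24,cv); result: nodes: 0:V, 1:V, 3:V, 4:V, 6:T, 8:V, 9:V, 10:V, 12:T, 13:T, 14:T, 15:V, 16:V, 17:V, 18:T, 19:T, 20:T, 21:T, 22:V, 23:V, 24:V, 25:T, 26:T, 27:T, 28:T edges: (6,1,cv); (6,1,cvk); (6,3,cv); (6,4,cv); (12,1,cv); (12,8,cv); (12,9,cv); (13,4,cv); (13,9,cv); (13,10,cv); (14,8,cv); (14,9,cv); (14,10,cv); (18,0,cv); (18,15,cv); (18,17,cv); (19,1,cv); (19,15,cv); (19,16,cv); (20,3,cv); (20,16,cv); (20,17,cv); (21,15,cv); (21,16,cv); (21,17,cv); (25,0,cv); (25,22,cv); (25,24,cv); (26,8,cv); (26,22,cv); (26,23,cv); (27,10,cv); (27,23,cv); (27,24,cv); (28,22,cv); (28,23,cv); (28,24,cv)
final:
nodes: 0:V, 1:V, 3:V, 4:V, 6:T, 8:V, 9:V, 10:V, 12:T, 13:T, 14:T, 15:V, 16:V, 17:V, 18:T, 19:T, 20:T, 21:T, 22:V, 23:V, 24:V, 25:T, 26:T, 27:T, 28:T
edges: (6,1,cv); (6,1,cvk); (6,3,cv); (6,4,cv); (12,1,cv); (12,8,cv); (12,9,cv); (13,4,cv); (13,9,cv); (13,10,cv); (14,8,cv); (14,9,cv); (14,10,cv); (18,0,cv); (18,15,cv); (18,17,cv); (19,1,cv); (19,15,cv); (19,16,cv); (20,3,cv); (20,16,cv); (20,17,cv); (21,15,cv); (21,16,cv); (21,17,cv); (25,0,cv); (25,22,cv); (25,24,cv); (26,8,cv); (26,22,cv); (26,23,cv); (27,10,cv); (27,23,cv); (27,24,cv); (28,22,cv); (28,23,cv); (28,24,cv)


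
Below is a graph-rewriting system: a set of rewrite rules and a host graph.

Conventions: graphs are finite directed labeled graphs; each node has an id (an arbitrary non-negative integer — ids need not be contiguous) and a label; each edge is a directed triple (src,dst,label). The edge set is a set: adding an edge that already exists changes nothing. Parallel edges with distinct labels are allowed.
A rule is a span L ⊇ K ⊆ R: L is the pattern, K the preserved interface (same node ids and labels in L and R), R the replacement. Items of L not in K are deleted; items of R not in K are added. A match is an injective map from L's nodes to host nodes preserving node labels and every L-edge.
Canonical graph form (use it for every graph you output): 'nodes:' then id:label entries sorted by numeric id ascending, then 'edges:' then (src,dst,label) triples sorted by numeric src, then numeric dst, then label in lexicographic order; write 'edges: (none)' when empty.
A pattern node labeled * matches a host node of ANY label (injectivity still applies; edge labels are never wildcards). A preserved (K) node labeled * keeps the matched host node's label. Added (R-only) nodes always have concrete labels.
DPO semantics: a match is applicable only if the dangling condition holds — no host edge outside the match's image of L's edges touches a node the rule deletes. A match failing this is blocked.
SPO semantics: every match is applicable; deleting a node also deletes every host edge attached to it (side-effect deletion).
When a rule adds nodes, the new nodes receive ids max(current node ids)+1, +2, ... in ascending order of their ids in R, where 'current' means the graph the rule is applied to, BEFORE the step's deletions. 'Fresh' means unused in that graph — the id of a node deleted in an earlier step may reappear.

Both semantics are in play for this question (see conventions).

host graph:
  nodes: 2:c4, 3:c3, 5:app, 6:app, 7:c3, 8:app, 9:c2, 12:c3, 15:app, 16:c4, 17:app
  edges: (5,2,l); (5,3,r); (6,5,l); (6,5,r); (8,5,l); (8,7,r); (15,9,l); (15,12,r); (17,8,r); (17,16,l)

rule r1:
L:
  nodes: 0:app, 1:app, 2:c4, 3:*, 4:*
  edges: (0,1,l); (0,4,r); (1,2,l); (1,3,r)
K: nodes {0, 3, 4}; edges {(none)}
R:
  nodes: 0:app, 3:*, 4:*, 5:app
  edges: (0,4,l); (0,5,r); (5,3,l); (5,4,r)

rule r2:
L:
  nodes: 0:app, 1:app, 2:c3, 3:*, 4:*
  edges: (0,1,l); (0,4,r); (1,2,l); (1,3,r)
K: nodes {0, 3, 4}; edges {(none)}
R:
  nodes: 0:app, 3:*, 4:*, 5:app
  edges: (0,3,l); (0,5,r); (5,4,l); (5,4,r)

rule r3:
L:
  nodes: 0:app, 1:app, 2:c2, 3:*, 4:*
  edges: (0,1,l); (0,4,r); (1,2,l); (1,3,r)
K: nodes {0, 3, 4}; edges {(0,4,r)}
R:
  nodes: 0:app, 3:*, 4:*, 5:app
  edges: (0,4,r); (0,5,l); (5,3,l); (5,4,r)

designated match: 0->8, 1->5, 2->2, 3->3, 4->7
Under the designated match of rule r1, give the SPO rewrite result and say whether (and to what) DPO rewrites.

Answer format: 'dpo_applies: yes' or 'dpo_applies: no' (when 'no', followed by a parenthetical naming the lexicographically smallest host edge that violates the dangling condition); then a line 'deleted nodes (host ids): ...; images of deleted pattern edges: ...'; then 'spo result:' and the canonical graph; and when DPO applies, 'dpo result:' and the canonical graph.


dpo_applies: no
(the rule deletes node 5, which keeps host edge (6,5,l) outside the match image — the dangling condition fails, DPO blocks; SPO proceeds and side-deletes such edges)
deleted nodes (host ids): 2, 5; images of deleted pattern edges: (5,2,l); (5,3,r); (8,5,l); (8,7,r)
spo result:
nodes: 3:c3, 6:app, 7:c3, 8:app, 9:c2, 12:c3, 15:app, 16:c4, 17:app, 18:app
edges: (8,7,l); (8,18,r); (15,9,l); (15,12,r); (17,8,r); (17,16,l); (18,3,l); (18,7,r)


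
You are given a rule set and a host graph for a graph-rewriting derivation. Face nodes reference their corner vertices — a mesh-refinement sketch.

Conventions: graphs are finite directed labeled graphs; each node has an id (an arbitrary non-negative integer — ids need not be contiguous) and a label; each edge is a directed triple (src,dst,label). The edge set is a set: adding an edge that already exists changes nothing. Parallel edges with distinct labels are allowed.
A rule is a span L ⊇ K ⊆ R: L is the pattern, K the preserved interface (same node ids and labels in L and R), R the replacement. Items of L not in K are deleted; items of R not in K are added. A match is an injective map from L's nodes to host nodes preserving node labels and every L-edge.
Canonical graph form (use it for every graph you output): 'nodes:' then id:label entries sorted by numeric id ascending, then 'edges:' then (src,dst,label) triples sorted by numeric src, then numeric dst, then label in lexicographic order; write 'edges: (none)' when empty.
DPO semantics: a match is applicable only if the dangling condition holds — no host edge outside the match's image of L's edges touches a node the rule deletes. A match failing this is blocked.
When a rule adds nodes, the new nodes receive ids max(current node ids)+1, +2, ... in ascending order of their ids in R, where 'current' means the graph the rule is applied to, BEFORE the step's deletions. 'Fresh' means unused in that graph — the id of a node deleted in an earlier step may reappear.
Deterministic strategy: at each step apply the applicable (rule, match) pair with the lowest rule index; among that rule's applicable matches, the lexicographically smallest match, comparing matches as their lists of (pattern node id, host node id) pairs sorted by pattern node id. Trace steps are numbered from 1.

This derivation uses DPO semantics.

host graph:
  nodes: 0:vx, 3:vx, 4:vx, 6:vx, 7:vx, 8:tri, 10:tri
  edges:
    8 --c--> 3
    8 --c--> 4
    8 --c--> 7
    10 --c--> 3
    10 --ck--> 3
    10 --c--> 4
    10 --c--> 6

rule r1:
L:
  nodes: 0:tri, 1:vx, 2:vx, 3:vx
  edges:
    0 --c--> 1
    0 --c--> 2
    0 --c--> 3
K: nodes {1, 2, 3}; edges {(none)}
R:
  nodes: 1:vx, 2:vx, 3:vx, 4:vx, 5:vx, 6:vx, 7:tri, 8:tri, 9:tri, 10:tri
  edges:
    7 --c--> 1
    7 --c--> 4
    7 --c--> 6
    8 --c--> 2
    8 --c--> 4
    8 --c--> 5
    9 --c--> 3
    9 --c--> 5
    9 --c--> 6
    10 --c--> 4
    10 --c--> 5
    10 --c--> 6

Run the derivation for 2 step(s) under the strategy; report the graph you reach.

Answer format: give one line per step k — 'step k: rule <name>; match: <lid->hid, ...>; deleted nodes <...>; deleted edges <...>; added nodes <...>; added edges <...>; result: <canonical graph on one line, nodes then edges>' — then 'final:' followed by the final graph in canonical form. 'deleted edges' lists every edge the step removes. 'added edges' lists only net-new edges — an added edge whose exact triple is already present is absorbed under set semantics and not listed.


step 1: rule r1; match: 0->8, 1->3, 2->4, 3->7; deleted nodes 8; deleted edges (8,3,c); (8,4,c); (8,7,c); added nodes 11, 12, 13, 14, 15, 16, 17; added edges (14,3,c); (14,11,c); (14,13,c); (15,4,c); (15,11,c); (15,12,c); (16,7,c); (16,12,c); (16,13,c); (17,11,c); (17,12,c); (17,13,c); result: nodes: 0:vx, 3:vx, 4:vx, 6:vx, 7:vx, 10:tri, 11:vx, 12:vx, 13:vx, 14:tri, 15:tri, 16:tri, 17:tri edges: (10,3,c); (10,3,ck); (10,4,c); (10,6,c); (14,3,c); (14,11,c); (14,13,c); (15,4,c); (15,11,c); (15,12,c); (16,7,c); (16,12,c); (16,13,c); (17,11,c); (17,12,c); (17,13,c)
step 2: rule r1; match: 0->14, 1->3, 2->11, 3->13; deleted nodes 14; deleted edges (14,3,c); (14,11,c); (14,13,c); added nodes 18, 19, 20, 21, 22, 23, 24; added edges (21,3,c); (21,18,c); (21,20,c); (22,11,c); (22,18,c); (22,19,c); (23,13,c); (23,19,c); (23,20,c); (24,18,c); (24,19,c); (24,20,c); result: nodes: 0:vx, 3:vx, 4:vx, 6:vx, 7:vx, 10:tri, 11:vx, 12:vx, 13:vx, 15:tri, 16:tri, 17:tri, 18:vx, 19:vx, 20:vx, 21:tri, 22:tri, 23:tri, 24:tri edges: (10,3,c); (10,3,ck); (10,4,c); (10,6,c); (15,4,c); (15,11,c); (15,12,c); (16,7,c); (16,12,c); (16,13,c); (17,11,c); (17,12,c); (17,13,c); (21,3,c); (21,18,c); (21,20,c); (22,11,c); (22,18,c); (22,19,c); (23,13,c); (23,19,c); (23,20,c); (24,18,c); (24,19,c); (24,20,c)
final:
nodes: 0:vx, 3:vx, 4:vx, 6:vx, 7:vx, 10:tri, 11:vx, 12:vx, 13:vx, 15:tri, 16:tri, 17:tri, 18:vx, 19:vx, 20:vx, 21:tri, 22:tri, 23:tri, 24:tri
edges: (10,3,c); (10,3,ck); (10,4,c); (10,6,c); (15,4,c); (15,11,c); (15,12,c); (16,7,c); (16,12,c); (16,13,c); (17,11,c); (17,12,c); (17,13,c); (21,3,c); (21,18,c); (21,20,c); (22,11,c); (22,18,c); (22,19,c); (23,13,c); (23,19,c); (23,20,c); (24,18,c); (24,19,c); (24,20,c)


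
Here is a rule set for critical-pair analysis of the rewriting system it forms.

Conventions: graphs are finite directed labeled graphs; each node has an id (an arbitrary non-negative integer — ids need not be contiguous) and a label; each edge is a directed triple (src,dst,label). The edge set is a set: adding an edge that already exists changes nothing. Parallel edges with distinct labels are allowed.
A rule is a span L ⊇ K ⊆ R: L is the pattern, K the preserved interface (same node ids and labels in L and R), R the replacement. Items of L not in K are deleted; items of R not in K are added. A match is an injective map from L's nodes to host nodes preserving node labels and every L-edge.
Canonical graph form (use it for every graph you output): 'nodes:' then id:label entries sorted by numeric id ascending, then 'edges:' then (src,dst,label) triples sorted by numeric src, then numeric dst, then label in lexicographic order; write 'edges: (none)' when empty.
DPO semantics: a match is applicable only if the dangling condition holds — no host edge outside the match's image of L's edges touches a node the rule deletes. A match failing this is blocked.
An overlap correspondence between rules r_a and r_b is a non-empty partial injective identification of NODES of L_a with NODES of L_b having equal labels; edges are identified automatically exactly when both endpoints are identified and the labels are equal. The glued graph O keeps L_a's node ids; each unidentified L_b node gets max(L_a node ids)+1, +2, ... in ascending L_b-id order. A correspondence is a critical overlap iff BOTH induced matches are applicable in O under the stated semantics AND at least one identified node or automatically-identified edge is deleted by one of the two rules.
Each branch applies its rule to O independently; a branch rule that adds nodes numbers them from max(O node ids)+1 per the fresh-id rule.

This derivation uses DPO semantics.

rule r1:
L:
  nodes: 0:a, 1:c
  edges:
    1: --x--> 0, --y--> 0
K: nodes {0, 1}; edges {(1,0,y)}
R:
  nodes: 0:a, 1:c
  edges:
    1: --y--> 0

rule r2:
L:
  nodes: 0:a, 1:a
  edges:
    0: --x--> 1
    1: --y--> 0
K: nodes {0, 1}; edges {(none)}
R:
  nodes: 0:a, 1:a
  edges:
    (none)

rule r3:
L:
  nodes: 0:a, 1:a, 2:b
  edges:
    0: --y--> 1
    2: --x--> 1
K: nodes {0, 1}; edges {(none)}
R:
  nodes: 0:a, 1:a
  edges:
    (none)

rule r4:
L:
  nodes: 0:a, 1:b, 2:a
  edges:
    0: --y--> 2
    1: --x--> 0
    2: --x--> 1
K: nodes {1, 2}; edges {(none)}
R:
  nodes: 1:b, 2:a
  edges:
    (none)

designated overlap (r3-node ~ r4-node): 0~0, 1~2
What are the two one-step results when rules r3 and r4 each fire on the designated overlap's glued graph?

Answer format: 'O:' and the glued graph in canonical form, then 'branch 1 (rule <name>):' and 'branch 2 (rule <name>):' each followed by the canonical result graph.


O:
nodes: 0:a, 1:a, 2:b, 3:b
edges: (0,1,y); (1,3,x); (2,1,x); (3,0,x)
branch 1 (rule r3):
nodes: 0:a, 1:a, 3:b
edges: (1,3,x); (3,0,x)
branch 2 (rule r4):
nodes: 1:a, 2:b, 3:b
edges: (2,1,x)


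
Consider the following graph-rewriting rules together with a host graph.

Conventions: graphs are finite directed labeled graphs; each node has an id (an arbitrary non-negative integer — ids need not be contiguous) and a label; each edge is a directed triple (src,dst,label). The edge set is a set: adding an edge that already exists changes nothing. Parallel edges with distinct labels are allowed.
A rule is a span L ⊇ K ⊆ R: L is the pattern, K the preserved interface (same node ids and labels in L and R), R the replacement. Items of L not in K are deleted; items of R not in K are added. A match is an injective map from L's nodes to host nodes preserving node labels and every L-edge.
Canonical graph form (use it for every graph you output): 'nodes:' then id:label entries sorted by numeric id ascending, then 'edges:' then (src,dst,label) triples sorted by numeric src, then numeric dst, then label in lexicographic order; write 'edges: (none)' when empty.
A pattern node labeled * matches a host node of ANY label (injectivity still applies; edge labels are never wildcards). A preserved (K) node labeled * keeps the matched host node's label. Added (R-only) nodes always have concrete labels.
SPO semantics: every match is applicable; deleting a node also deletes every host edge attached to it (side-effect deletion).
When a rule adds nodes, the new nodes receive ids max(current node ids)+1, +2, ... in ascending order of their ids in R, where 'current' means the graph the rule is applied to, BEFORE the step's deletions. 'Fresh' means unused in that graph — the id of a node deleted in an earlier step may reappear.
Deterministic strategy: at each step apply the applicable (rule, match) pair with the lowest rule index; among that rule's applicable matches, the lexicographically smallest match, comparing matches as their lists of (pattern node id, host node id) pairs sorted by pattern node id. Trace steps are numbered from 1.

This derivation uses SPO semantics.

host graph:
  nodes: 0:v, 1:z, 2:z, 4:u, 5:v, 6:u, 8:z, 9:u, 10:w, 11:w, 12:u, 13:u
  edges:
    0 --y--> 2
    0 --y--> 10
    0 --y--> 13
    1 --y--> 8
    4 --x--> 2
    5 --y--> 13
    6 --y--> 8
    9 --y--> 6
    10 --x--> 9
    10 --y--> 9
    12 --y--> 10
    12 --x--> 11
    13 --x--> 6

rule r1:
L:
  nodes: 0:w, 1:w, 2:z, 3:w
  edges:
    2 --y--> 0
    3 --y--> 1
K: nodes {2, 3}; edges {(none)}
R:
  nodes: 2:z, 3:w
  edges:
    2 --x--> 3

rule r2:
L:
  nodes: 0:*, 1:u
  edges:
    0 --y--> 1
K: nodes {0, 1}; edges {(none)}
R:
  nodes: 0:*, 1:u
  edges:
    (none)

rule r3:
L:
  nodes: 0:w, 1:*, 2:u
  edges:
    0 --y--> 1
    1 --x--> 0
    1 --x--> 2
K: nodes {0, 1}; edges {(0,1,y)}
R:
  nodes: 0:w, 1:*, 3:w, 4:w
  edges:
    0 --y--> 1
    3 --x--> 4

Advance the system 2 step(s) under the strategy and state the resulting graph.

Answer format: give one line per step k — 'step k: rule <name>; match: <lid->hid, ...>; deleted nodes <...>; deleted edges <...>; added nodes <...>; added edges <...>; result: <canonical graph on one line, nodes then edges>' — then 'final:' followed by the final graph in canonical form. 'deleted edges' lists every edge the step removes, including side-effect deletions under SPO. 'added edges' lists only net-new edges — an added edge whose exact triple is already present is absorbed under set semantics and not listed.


step 1: rule r2; match: 0->0, 1->13; deleted nodes (none); deleted edges (0,13,y); added nodes (none); added edges (none); result: nodes: 0:v, 1:z, 2:z, 4:u, 5:v, 6:u, 8:z, 9:u, 10:w, 11:w, 12:u, 13:u edges: (0,2,y); (0,10,y); (1,8,y); (4,2,x); (5,13,y); (6,8,y); (9,6,y); (10,9,x); (10,9,y); (12,10,y); (12,11,x); (13,6,x)
step 2: rule r2; match: 0->5, 1->13; deleted nodes (none); deleted edges (5,13,y); added nodes (none); added edges (none); result: nodes: 0:v, 1:z, 2:z, 4:u, 5:v, 6:u, 8:z, 9:u, 10:w, 11:w, 12:u, 13:u edges: (0,2,y); (0,10,y); (1,8,y); (4,2,x); (6,8,y); (9,6,y); (10,9,x); (10,9,y); (12,10,y); (12,11,x); (13,6,x)
final:
nodes: 0:v, 1:z, 2:z, 4:u, 5:v, 6:u, 8:z, 9:u, 10:w, 11:w, 12:u, 13:u
edges: (0,2,y); (0,10,y); (1,8,y); (4,2,x); (6,8,y); (9,6,y); (10,9,x); (10,9,y); (12,10,y); (12,11,x); (13,6,x)


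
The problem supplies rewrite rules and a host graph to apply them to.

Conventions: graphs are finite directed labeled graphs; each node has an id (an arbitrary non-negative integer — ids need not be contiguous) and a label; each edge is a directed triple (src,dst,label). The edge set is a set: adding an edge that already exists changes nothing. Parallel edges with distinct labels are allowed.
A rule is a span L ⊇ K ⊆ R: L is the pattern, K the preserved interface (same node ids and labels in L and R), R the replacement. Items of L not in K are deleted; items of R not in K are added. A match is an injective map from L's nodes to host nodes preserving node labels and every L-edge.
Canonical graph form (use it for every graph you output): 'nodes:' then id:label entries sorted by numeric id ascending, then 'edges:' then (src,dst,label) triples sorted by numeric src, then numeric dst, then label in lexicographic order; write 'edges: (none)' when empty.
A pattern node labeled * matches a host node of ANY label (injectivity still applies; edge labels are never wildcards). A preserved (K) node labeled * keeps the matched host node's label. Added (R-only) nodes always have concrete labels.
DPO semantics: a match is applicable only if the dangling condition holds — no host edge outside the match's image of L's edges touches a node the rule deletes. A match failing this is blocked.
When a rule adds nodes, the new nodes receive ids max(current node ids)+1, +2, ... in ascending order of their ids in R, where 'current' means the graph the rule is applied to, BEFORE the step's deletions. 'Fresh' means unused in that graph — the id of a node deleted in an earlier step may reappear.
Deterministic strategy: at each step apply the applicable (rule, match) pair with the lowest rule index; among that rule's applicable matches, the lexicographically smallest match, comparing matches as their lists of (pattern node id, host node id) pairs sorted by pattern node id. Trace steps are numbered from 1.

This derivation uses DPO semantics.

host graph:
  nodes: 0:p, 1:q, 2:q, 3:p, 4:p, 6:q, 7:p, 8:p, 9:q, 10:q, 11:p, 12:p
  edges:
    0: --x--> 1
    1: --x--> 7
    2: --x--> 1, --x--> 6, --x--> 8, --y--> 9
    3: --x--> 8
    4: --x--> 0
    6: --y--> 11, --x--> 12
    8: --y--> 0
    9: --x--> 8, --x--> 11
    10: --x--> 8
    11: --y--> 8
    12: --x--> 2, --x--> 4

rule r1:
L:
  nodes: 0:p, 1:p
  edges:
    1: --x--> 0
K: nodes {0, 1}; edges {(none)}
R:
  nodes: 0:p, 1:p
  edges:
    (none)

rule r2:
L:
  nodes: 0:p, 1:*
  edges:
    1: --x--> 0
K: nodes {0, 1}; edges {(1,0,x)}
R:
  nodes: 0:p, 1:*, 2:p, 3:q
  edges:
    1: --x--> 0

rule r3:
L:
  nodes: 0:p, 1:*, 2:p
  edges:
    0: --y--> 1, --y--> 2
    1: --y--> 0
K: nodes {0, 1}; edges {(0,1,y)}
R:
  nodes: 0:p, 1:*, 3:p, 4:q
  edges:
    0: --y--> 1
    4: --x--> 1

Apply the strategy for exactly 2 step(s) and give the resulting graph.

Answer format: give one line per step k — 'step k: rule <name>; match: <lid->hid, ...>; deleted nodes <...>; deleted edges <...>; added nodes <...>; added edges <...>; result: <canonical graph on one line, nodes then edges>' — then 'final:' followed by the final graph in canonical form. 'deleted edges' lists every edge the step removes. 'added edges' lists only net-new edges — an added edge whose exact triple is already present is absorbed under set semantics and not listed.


step 1: rule r1; match: 0->0, 1->4; deleted nodes (none); deleted edges (4,0,x); added nodes (none); added edges (none); result: nodes: 0:p, 1:q, 2:q, 3:p, 4:p, 6:q, 7:p, 8:p, 9:q, 10:q, 11:p, 12:p edges: (0,1,x); (1,7,x); (2,1,x); (2,6,x); (2,8,x); (2,9,y); (3,8,x); (6,11,y); (6,12,x); (8,0,y); (9,8,x); (9,11,x); (10,8,x); (11,8,y); (12,2,x); (12,4,x)
step 2: rule r1; match: 0->4, 1->12; deleted nodes (none); deleted edges (12,4,x); added nodes (none); added edges (none); result: nodes: 0:p, 1:q, 2:q, 3:p, 4:p, 6:q, 7:p, 8:p, 9:q, 10:q, 11:p, 12:p edges: (0,1,x); (1,7,x); (2,1,x); (2,6,x); (2,8,x); (2,9,y); (3,8,x); (6,11,y); (6,12,x); (8,0,y); (9,8,x); (9,11,x); (10,8,x); (11,8,y); (12,2,x)
final:
nodes: 0:p, 1:q, 2:q, 3:p, 4:p, 6:q, 7:p, 8:p, 9:q, 10:q, 11:p, 12:p
edges: (0,1,x); (1,7,x); (2,1,x); (2,6,x); (2,8,x); (2,9,y); (3,8,x); (6,11,y); (6,12,x); (8,0,y); (9,8,x); (9,11,x); (10,8,x); (11,8,y); (12,2,x)


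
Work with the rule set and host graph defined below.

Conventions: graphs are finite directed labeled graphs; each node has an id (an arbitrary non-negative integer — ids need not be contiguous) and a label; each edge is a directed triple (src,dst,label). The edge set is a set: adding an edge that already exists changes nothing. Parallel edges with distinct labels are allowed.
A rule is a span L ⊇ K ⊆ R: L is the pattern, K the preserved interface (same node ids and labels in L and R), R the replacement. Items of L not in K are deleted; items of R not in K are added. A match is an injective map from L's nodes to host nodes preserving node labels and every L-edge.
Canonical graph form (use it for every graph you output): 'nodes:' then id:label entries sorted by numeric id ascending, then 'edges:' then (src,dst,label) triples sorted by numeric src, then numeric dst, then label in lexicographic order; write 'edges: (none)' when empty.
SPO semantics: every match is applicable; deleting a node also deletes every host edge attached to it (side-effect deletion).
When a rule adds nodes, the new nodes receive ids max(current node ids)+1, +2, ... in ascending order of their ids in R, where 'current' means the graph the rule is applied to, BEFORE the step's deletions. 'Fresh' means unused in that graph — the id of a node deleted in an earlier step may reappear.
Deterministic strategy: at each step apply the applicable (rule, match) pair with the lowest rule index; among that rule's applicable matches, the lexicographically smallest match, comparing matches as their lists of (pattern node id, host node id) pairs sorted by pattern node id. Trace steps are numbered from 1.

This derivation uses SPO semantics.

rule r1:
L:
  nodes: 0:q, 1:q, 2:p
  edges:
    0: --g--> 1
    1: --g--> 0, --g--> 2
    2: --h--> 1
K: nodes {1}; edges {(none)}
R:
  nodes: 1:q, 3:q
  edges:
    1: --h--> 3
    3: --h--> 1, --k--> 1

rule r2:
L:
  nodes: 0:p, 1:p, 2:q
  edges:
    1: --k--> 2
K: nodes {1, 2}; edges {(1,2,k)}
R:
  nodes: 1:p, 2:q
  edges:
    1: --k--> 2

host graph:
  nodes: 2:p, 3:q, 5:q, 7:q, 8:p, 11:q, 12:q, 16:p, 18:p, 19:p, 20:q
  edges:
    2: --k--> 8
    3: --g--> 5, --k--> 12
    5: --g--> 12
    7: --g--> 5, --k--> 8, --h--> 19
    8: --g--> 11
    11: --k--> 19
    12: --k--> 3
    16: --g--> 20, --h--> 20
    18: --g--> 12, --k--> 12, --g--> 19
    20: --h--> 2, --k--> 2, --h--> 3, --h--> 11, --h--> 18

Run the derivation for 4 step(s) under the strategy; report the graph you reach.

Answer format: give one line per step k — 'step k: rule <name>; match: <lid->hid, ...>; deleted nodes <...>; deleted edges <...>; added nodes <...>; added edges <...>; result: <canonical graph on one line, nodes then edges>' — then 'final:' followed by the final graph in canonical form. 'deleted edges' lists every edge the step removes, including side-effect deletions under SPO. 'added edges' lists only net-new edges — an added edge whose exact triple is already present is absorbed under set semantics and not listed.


step 1: rule r2; match: 0->2, 1->18, 2->12; deleted nodes 2; deleted edges (2,8,k); (20,2,h); (20,2,k); added nodes (none); added edges (none); result: nodes: 3:q, 5:q, 7:q, 8:p, 11:q, 12:q, 16:p, 18:p, 19:p, 20:q edges: (3,5,g); (3,12,k); (5,12,g); (7,5,g); (7,8,k); (7,19,h); (8,11,g); (11,19,k); (12,3,k); (16,20,g); (16,20,h); (18,12,g); (18,12,k); (18,19,g); (20,3,h); (20,11,h); (20,18,h)
step 2: rule r2; match: 0->8, 1->18, 2->12; deleted nodes 8; deleted edges (7,8,k); (8,11,g); added nodes (none); added edges (none); result: nodes: 3:q, 5:q, 7:q, 11:q, 12:q, 16:p, 18:p, 19:p, 20:q edges: (3,5,g); (3,12,k); (5,12,g); (7,5,g); (7,19,h); (11,19,k); (12,3,k); (16,20,g); (16,20,h); (18,12,g); (18,12,k); (18,19,g); (20,3,h); (20,11,h); (20,18,h)
step 3: rule r2; match: 0->16, 1->18, 2->12; deleted nodes 16; deleted edges (16,20,g); (16,20,h); added nodes (none); added edges (none); result: nodes: 3:q, 5:q, 7:q, 11:q, 12:q, 18:p, 19:p, 20:q edges: (3,5,g); (3,12,k); (5,12,g); (7,5,g); (7,19,h); (11,19,k); (12,3,k); (18,12,g); (18,12,k); (18,19,g); (20,3,h); (20,11,h); (20,18,h)
step 4: rule r2; match: 0->19, 1->18, 2->12; deleted nodes 19; deleted edges (7,19,h); (11,19,k); (18,19,g); added nodes (none); added edges (none); result: nodes: 3:q, 5:q, 7:q, 11:q, 12:q, 18:p, 20:q edges: (3,5,g); (3,12,k); (5,12,g); (7,5,g); (12,3,k); (18,12,g); (18,12,k); (20,3,h); (20,11,h); (20,18,h)
final:
nodes: 3:q, 5:q, 7:q, 11:q, 12:q, 18:p, 20:q
edges: (3,5,g); (3,12,k); (5,12,g); (7,5,g); (12,3,k); (18,12,g); (18,12,k); (20,3,h); (20,11,h); (20,18,h)


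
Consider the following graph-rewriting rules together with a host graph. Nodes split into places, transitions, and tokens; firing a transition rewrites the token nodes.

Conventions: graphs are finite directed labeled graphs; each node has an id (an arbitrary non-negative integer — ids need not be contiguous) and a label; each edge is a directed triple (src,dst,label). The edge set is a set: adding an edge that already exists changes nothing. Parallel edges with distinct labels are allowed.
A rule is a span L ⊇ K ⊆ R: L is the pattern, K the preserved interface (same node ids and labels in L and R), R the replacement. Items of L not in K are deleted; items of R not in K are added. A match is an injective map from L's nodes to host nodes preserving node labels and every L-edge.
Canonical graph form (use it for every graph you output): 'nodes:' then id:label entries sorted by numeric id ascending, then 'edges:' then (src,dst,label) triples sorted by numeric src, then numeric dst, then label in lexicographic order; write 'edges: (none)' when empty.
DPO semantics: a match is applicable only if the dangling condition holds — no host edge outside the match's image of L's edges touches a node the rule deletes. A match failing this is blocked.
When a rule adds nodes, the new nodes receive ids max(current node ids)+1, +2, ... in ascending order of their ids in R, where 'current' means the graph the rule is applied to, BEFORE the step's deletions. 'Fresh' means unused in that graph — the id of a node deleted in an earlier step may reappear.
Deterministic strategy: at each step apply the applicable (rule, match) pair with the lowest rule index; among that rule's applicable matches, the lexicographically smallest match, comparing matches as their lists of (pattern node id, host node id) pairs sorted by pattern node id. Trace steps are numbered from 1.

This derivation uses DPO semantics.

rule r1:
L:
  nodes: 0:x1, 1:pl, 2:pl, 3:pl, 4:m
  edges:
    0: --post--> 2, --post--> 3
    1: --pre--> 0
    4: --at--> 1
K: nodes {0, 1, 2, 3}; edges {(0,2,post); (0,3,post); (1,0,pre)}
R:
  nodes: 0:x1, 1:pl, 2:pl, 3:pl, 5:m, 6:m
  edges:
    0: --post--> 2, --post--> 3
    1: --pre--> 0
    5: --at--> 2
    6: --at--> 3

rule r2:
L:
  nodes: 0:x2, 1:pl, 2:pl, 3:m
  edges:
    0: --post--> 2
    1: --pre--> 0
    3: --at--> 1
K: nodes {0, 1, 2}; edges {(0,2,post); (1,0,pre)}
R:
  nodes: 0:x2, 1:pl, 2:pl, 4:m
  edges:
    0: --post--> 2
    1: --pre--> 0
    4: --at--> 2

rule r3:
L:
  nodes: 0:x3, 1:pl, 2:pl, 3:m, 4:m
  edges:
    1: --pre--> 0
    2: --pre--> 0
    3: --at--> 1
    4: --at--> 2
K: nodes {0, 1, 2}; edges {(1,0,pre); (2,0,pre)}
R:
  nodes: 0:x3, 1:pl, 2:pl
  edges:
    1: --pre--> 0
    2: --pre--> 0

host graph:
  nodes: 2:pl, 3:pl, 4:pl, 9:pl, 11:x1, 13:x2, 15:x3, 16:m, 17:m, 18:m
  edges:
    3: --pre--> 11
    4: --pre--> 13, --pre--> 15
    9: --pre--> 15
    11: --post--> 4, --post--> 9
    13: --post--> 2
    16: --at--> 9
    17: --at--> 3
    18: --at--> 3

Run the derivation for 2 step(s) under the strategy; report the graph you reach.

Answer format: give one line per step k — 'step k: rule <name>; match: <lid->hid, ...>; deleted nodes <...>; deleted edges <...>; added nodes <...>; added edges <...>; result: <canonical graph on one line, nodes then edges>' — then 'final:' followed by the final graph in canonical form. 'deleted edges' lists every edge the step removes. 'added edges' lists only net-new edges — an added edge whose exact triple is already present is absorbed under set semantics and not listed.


step 1: rule r1; match: 0->11, 1->3, 2->4, 3->9, 4->17; deleted nodes 17; deleted edges (17,3,at); added nodes 19, 20; added edges (19,4,at); (20,9,at); result: nodes: 2:pl, 3:pl, 4:pl, 9:pl, 11:x1, 13:x2, 15:x3, 16:m, 18:m, 19:m, 20:m edges: (3,11,pre); (4,13,pre); (4,15,pre); (9,15,pre); (11,4,post); (11,9,post); (13,2,post); (16,9,at); (18,3,at); (19,4,at); (20,9,at)
step 2: rule r1; match: 0->11, 1->3, 2->4, 3->9, 4->18; deleted nodes 18; deleted edges (18,3,at); added nodes 21, 22; added edges (21,4,at); (22,9,at); result: nodes: 2:pl, 3:pl, 4:pl, 9:pl, 11:x1, 13:x2, 15:x3, 16:m, 19:m, 20:m, 21:m, 22:m edges: (3,11,pre); (4,13,pre); (4,15,pre); (9,15,pre); (11,4,post); (11,9,post); (13,2,post); (16,9,at); (19,4,at); (20,9,at); (21,4,at); (22,9,at)
final:
nodes: 2:pl, 3:pl, 4:pl, 9:pl, 11:x1, 13:x2, 15:x3, 16:m, 19:m, 20:m, 21:m, 22:m
edges: (3,11,pre); (4,13,pre); (4,15,pre); (9,15,pre); (11,4,post); (11,9,post); (13,2,post); (16,9,at); (19,4,at); (20,9,at); (21,4,at); (22,9,at)
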